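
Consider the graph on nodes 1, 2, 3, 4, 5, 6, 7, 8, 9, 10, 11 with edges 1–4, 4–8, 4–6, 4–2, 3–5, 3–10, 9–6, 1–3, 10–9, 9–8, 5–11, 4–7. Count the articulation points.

3

Removing 3 increases the component count from 1 to 2, so 3 is a cut vertex.
Removing 4 increases the component count from 1 to 3, so 4 is a cut vertex.
Removing 5 increases the component count from 1 to 2, so 5 is a cut vertex.
By contrast removing 7 leaves 1 component; it is not a cut vertex. No other vertex is a cut vertex either.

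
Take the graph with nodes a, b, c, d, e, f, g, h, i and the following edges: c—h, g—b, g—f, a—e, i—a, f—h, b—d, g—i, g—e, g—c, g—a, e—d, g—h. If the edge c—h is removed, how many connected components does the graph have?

1

c and h are still connected via c-g-h, so the component count stays at 1.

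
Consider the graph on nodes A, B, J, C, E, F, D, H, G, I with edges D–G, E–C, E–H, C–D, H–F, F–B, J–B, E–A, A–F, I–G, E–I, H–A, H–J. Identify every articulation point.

Removing E increases the component count from 1 to 2, so E is a cut vertex.
By contrast removing I leaves 1 component; it is not a cut vertex. No other vertex is a cut vertex either.

E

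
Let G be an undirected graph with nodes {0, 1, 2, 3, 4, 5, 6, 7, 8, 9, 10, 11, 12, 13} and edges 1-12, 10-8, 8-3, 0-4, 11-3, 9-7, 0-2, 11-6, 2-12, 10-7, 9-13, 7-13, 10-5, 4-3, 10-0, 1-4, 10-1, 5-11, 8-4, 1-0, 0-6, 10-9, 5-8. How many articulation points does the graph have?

Removing 10 increases the component count from 1 to 2, so 10 is a cut vertex.
By contrast removing 12 leaves 1 component; it is not a cut vertex. No other vertex is a cut vertex either.

1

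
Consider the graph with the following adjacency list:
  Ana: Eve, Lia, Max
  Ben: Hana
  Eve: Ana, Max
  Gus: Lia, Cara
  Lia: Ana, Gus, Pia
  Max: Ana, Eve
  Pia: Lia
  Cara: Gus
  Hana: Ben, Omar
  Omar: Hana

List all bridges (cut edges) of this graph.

Ana-Lia, Ben-Hana, Cara-Gus, Gus-Lia, Hana-Omar, Lia-Pia

The edges on the cycle Max-Eve-Ana-Max are not bridges since each lies on that cycle.
But removing Lia-Pia disconnects Lia from Pia; removing Ana-Lia disconnects Ana from Lia; removing Hana-Ben disconnects Hana from Ben; removing Hana-Omar disconnects Hana from Omar — these are bridges.
In total 6 edges are bridges.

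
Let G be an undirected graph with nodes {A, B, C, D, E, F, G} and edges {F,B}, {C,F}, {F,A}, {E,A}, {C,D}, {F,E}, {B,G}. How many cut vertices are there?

Removing B increases the component count from 1 to 2, so B is a cut vertex.
Removing C increases the component count from 1 to 2, so C is a cut vertex.
Removing F increases the component count from 1 to 3, so F is a cut vertex.
By contrast removing E leaves 1 component; it is not a cut vertex. No other vertex is a cut vertex either.

3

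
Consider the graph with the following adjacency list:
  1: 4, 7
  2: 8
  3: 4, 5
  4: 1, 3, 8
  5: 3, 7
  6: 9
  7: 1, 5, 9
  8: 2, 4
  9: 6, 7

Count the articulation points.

4

Removing 4 increases the component count from 1 to 2, so 4 is a cut vertex.
Removing 7 increases the component count from 1 to 2, so 7 is a cut vertex.
Removing 8 increases the component count from 1 to 2, so 8 is a cut vertex.
Likewise 9 is a cut vertex.
By contrast removing 5 leaves 1 component; it is not a cut vertex. No other vertex is a cut vertex either.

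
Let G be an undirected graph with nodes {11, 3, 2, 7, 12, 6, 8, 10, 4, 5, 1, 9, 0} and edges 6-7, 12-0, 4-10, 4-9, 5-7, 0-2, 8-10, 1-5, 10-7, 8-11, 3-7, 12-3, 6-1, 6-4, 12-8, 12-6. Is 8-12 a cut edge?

After removing 8-12, the path 8-10-4-6-12 still connects them, so the edge is not a bridge.

No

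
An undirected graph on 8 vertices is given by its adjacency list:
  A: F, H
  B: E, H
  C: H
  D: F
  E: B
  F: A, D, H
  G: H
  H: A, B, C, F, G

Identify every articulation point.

B, F, H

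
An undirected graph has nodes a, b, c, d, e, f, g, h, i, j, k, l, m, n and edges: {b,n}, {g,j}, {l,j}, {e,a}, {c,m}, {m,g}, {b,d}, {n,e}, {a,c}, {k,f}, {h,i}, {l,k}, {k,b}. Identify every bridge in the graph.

b-d, f-k, h-i

The edges on the cycle l-k-b-n-e-a-c-m-g-j-l are not bridges since each lies on that cycle.
But removing h—i disconnects h from i; removing k—f disconnects k from f; removing b—d disconnects b from d — these are bridges.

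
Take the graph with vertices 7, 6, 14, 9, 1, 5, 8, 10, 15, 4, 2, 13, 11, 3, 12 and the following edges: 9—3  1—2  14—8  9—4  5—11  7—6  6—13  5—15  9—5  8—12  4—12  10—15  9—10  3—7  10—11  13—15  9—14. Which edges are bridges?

1-2

The edges on the cycle 9-14-8-12-4-9 are not bridges since each lies on that cycle.
But removing 1—2 disconnects 1 from 2 — this is a bridge.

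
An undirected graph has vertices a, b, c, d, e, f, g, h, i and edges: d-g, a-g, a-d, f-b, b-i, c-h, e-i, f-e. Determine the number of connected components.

3

Starting from c we can reach c, h. That is one component of size 2.
Starting from a we can reach a, d, g. That is one component of size 3.
Starting from b we can reach b, e, f, i. That is one component of size 4.
Total: 3 components.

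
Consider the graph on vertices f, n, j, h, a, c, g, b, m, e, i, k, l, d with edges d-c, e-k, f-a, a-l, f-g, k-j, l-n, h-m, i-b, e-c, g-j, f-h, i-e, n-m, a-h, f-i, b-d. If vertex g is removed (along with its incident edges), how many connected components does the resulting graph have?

With g gone, the remaining components are: {a, b, c, d, e, f, h, i, j, k, l, m, n}.
That is 1 component.

1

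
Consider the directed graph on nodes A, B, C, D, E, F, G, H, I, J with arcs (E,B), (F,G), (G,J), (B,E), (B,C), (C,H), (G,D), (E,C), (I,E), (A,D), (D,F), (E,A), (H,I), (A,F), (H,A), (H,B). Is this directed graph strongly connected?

No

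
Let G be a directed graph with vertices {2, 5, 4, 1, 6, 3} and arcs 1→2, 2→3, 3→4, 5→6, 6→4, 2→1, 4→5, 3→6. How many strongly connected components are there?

3

{4, 5, 6} are all mutually reachable — one SCC of size 3.
{1, 2} are all mutually reachable — one SCC of size 2.
{3} is an SCC by itself.
That gives 3 strongly connected components.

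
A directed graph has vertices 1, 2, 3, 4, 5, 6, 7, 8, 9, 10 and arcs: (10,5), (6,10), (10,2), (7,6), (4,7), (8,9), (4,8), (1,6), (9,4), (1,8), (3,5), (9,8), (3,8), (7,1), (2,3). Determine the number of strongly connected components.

{1, 2, 3, 4, 6, 7, 8, 9, 10} are all mutually reachable — one SCC of size 9.
{5} is an SCC by itself.
That gives 2 strongly connected components.

2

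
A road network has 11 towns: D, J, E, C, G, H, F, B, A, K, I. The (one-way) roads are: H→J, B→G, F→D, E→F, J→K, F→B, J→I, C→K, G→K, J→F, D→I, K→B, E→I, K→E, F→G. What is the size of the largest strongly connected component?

5

{B, E, F, G, K} are all mutually reachable — one SCC of size 5.
{I} is an SCC by itself.
{H} is an SCC by itself.
{J} is an SCC by itself.
{C} is an SCC by itself.
(and 2 more singleton SCCs)
The largest has 5 vertices.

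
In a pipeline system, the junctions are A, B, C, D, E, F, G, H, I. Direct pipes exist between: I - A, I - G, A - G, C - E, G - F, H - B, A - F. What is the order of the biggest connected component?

4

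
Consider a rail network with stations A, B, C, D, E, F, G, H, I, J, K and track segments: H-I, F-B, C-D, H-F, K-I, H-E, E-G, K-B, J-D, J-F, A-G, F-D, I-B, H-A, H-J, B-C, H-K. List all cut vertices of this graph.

Removing H increases the component count from 1 to 2, so H is a cut vertex.
By contrast removing C leaves 1 component; it is not a cut vertex. No other vertex is a cut vertex either.

H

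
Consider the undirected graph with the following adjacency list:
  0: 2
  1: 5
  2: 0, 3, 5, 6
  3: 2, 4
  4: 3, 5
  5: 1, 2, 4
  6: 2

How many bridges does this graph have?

3

The edges on the cycle 2-5-4-3-2 are not bridges since each lies on that cycle.
But removing 5-1 disconnects 5 from 1; removing 2-6 disconnects 2 from 6; removing 2-0 disconnects 2 from 0 — these are bridges.
That makes 3 bridges.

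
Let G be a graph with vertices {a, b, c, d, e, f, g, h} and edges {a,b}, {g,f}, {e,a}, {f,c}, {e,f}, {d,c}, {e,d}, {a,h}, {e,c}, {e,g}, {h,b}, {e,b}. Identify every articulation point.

e

Removing e increases the component count from 1 to 2, so e is a cut vertex.
By contrast removing d leaves 1 component; it is not a cut vertex. No other vertex is a cut vertex either.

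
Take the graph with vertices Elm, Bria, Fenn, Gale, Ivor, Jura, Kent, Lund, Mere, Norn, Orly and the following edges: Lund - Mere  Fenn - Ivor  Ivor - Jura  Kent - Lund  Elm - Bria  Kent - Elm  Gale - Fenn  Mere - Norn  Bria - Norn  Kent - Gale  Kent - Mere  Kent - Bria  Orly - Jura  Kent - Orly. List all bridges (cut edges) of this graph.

none

The edges on the cycle Kent-Gale-Fenn-Ivor-Jura-Orly-Kent are not bridges since each lies on that cycle.
Every edge lies on some cycle, so there are no bridges.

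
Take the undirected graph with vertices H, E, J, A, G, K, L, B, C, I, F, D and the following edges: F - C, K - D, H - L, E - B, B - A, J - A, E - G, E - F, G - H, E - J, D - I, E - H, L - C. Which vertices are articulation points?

D, E

Removing D increases the component count from 2 to 3, so D is a cut vertex.
Removing E increases the component count from 2 to 3, so E is a cut vertex.
By contrast removing I leaves 2 components; it is not a cut vertex. No other vertex is a cut vertex either.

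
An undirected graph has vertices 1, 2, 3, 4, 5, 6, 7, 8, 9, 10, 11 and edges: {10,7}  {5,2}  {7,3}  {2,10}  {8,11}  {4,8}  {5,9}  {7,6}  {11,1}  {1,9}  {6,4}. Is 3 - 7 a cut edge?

Removing 3 - 7 leaves no path between 3 and 7: the component count goes from 1 to 2. So it is a bridge.

Yes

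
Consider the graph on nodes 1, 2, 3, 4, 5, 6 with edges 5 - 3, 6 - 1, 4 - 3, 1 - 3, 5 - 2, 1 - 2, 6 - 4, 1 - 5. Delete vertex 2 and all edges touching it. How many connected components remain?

1

With 2 gone, the remaining components are: {1, 3, 4, 5, 6}.
That is 1 component.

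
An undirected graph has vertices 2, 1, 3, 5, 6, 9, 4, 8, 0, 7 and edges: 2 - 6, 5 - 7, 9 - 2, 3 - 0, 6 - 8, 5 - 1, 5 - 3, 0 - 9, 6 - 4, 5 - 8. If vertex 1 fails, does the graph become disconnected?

No

Deleting 1 leaves 1 component (was 1), so 1 is not a cut vertex.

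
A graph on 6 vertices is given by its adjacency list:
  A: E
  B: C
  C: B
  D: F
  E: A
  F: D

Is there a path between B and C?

From B we can reach B, C, which includes C.

Yes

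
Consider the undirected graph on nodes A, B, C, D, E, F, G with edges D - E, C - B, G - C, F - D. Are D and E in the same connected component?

From D we can reach D, E, F, which includes E.

Yes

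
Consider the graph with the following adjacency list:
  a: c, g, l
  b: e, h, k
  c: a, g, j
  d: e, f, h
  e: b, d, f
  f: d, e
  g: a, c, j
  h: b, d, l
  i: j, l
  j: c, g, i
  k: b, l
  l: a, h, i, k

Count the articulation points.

1

Removing l increases the component count from 1 to 2, so l is a cut vertex.
By contrast removing c leaves 1 component; it is not a cut vertex. No other vertex is a cut vertex either.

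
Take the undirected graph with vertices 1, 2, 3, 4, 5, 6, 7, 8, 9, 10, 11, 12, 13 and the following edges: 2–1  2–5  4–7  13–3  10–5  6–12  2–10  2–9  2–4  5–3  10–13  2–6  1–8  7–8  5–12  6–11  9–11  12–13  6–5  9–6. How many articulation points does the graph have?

1

Removing 2 increases the component count from 1 to 2, so 2 is a cut vertex.
By contrast removing 1 leaves 1 component; it is not a cut vertex. No other vertex is a cut vertex either.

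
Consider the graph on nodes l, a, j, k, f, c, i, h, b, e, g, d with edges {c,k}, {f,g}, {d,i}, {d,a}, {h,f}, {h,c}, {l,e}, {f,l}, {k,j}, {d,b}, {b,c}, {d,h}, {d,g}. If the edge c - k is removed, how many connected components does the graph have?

2

Before removal there is 1 component.
c - k is a bridge — removing it separates c's side from k's side.
After removal: 2 components.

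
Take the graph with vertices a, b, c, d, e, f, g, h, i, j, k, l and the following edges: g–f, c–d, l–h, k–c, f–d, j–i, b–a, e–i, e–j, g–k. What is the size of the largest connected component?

Starting from a we can reach a, b. That is one component of size 2.
Starting from h we can reach h, l. That is one component of size 2.
Starting from e we can reach e, i, j. That is one component of size 3.
Starting from c we can reach c, d, f, g, k. That is one component of size 5.
The largest has 5 vertices.

5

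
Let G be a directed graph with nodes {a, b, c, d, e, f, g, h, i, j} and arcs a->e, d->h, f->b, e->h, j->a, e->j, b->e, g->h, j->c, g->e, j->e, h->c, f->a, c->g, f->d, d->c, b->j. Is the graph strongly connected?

No

There is no directed path from d to f, so the graph is not strongly connected.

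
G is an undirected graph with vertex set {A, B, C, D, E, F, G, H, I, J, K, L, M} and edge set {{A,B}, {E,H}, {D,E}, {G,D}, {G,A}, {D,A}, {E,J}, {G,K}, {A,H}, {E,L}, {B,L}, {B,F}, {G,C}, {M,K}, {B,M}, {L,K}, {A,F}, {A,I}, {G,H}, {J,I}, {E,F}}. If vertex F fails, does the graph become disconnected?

Deleting F leaves 1 component (was 1) (its neighbors A, B, E remain connected to each other), so F is not a cut vertex.

No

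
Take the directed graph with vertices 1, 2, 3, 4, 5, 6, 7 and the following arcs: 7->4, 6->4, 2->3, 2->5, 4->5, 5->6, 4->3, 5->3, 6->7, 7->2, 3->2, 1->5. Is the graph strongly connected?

No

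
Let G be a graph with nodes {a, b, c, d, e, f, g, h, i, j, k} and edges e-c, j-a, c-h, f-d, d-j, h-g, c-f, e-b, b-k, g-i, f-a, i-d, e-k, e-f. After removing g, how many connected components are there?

1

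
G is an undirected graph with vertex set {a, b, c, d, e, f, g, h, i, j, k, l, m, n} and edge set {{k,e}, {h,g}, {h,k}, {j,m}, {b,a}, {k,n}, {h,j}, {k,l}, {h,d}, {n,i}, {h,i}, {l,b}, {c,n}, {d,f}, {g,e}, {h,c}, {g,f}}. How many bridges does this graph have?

The edges on the cycle h-k-e-g-h are not bridges since each lies on that cycle.
But removing a—b disconnects a from b; removing j—m disconnects j from m; removing j—h disconnects j from h; removing b—l disconnects b from l — these are bridges.
In total 5 edges are bridges.

5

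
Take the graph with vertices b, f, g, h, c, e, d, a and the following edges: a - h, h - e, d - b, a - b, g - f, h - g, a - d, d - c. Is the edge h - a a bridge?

Removing h - a leaves no path between h and a: the component count goes from 1 to 2. So it is a bridge.

Yes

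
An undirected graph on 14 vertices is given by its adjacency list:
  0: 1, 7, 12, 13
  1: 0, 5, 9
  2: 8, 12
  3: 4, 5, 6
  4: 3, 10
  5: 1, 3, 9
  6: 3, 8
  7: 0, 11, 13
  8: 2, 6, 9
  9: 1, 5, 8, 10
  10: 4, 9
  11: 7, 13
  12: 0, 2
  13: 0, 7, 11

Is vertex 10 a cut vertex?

No

Deleting 10 leaves 1 component (was 1) (its neighbors 4, 9 remain connected to each other), so 10 is not a cut vertex.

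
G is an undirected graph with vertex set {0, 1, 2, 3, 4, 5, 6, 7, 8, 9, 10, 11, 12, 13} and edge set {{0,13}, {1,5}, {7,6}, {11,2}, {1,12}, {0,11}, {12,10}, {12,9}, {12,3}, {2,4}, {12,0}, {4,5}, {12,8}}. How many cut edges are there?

The edges on the cycle 1-12-0-11-2-4-5-1 are not bridges since each lies on that cycle.
But removing 12 - 8 disconnects 12 from 8; removing 12 - 10 disconnects 12 from 10; removing 9 - 12 disconnects 9 from 12; removing 0 - 13 disconnects 0 from 13 — these are bridges.
In total 6 edges are bridges.

6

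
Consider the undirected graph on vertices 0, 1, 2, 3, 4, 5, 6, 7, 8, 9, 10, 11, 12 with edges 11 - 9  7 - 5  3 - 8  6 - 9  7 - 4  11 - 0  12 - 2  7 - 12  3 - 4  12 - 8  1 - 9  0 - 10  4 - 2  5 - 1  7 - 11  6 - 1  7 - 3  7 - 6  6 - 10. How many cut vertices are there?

Removing 7 increases the component count from 1 to 2, so 7 is a cut vertex.
By contrast removing 0 leaves 1 component; it is not a cut vertex. No other vertex is a cut vertex either.

1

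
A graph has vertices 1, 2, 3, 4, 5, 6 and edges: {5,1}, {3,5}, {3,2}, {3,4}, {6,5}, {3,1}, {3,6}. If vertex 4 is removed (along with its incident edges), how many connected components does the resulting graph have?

1

With 4 gone, the remaining components are: {1, 2, 3, 5, 6}.
That is 1 component.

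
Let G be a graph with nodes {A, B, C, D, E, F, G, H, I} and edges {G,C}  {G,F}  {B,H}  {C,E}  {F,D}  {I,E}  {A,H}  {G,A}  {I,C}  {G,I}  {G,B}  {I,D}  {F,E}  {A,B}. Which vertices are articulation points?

G

Removing G increases the component count from 1 to 2, so G is a cut vertex.
By contrast removing E leaves 1 component; it is not a cut vertex. No other vertex is a cut vertex either.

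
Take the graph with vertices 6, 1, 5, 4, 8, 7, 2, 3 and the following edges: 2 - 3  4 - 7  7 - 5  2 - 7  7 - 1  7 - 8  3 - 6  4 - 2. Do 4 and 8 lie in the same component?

From 4 we can reach 1, 2, 3, 4, 5, 6, 7, 8, which includes 8.

Yes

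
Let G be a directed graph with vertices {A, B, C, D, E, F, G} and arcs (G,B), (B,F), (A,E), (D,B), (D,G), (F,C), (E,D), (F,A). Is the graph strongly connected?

No

There is no directed path from C to E, so the graph is not strongly connected.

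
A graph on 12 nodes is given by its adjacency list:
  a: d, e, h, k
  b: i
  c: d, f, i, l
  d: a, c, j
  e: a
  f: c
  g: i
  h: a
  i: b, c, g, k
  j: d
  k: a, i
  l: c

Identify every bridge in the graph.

a-e, a-h, b-i, c-f, c-l, d-j, g-i

The edges on the cycle c-i-k-a-d-c are not bridges since each lies on that cycle.
But removing d-j disconnects d from j; removing i-b disconnects i from b; removing a-e disconnects a from e; removing h-a disconnects h from a — these are bridges.
In total 7 edges are bridges.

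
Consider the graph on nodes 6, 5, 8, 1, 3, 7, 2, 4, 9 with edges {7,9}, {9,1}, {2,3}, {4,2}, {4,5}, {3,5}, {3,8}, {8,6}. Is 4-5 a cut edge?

No

After removing 4-5, the path 4-2-3-5 still connects them, so the edge is not a bridge.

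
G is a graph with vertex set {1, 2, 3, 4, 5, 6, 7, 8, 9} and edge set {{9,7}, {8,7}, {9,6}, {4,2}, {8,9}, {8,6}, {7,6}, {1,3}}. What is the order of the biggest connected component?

5 is isolated — a component by itself.
Starting from 2 we can reach 2, 4. That is one component of size 2.
Starting from 1 we can reach 1, 3. That is one component of size 2.
Starting from 6 we can reach 6, 7, 8, 9. That is one component of size 4.
The largest has 4 vertices.

4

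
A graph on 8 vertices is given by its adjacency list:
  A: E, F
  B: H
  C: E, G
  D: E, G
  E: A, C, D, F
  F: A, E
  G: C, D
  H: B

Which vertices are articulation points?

Removing E increases the component count from 2 to 3, so E is a cut vertex.
By contrast removing D leaves 2 components; it is not a cut vertex. No other vertex is a cut vertex either.

E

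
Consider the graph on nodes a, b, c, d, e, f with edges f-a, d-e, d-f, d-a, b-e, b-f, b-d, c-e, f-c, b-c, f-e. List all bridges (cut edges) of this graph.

none

The edges on the cycle b-d-a-f-b are not bridges since each lies on that cycle.
Every edge lies on some cycle, so there are no bridges.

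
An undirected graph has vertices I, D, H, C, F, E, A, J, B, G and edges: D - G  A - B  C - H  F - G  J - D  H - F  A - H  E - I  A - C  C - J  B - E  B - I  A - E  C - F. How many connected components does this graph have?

1

Starting from A we can reach A, B, C, D, E, F, G, H, I, J. That is one component of size 10.
Total: 1 component.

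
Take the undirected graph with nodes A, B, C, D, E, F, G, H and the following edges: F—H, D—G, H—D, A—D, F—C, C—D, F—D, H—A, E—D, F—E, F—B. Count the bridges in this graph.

The edges on the cycle F-H-A-D-F are not bridges since each lies on that cycle.
But removing D—G disconnects D from G; removing F—B disconnects F from B — these are bridges.
That makes 2 bridges.

2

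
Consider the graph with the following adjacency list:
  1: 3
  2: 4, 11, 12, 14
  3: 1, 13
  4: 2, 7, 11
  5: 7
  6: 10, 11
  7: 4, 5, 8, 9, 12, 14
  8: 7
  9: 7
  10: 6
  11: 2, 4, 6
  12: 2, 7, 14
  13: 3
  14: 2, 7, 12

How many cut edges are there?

7

The edges on the cycle 7-14-12-7 are not bridges since each lies on that cycle.
But removing 1-3 disconnects 1 from 3; removing 9-7 disconnects 9 from 7; removing 10-6 disconnects 10 from 6; removing 8-7 disconnects 8 from 7 — these are bridges.
In total 7 edges are bridges.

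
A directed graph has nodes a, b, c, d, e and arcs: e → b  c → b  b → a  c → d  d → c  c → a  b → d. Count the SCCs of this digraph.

{b, c, d} are all mutually reachable — one SCC of size 3.
{e} is an SCC by itself.
{a} is an SCC by itself.
That gives 3 strongly connected components.

3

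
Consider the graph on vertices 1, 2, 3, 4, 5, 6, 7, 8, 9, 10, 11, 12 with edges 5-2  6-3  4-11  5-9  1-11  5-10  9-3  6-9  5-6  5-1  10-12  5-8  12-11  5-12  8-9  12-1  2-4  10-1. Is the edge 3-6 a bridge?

After removing 3-6, the path 3-9-6 still connects them, so the edge is not a bridge.

No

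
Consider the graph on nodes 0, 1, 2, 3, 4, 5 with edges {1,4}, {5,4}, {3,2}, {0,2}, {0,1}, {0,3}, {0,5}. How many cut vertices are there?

1

Removing 0 increases the component count from 1 to 2, so 0 is a cut vertex.
By contrast removing 2 leaves 1 component; it is not a cut vertex. No other vertex is a cut vertex either.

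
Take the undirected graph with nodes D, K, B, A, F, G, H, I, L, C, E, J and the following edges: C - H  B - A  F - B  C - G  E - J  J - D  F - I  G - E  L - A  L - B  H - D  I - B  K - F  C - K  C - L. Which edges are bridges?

The edges on the cycle C-G-E-J-D-H-C are not bridges since each lies on that cycle.
Every edge lies on some cycle, so there are no bridges.

none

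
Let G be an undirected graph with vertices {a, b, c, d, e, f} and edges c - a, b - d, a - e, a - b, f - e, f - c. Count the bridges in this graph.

2

The edges on the cycle f-c-a-e-f are not bridges since each lies on that cycle.
But removing b - d disconnects b from d; removing a - b disconnects a from b — these are bridges.
That makes 2 bridges.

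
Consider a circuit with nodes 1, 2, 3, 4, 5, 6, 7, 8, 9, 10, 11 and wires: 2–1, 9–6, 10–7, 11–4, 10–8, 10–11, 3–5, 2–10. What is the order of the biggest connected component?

Starting from 3 we can reach 3, 5. That is one component of size 2.
Starting from 6 we can reach 6, 9. That is one component of size 2.
Starting from 1 we can reach 1, 2, 4, 7, 8, 10, 11. That is one component of size 7.
The largest has 7 vertices.

7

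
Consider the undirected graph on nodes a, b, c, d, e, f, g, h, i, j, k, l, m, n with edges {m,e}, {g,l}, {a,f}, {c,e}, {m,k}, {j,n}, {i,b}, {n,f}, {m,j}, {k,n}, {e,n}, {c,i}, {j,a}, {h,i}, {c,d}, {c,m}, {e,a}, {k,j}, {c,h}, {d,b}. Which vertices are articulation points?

c

Removing c increases the component count from 2 to 3, so c is a cut vertex.
By contrast removing g leaves 2 components; it is not a cut vertex. No other vertex is a cut vertex either.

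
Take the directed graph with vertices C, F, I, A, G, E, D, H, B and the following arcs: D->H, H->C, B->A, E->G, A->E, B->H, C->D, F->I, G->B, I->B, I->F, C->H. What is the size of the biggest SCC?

{A, B, E, G} are all mutually reachable — one SCC of size 4.
{C, D, H} are all mutually reachable — one SCC of size 3.
{F, I} are all mutually reachable — one SCC of size 2.
The largest has 4 vertices.

4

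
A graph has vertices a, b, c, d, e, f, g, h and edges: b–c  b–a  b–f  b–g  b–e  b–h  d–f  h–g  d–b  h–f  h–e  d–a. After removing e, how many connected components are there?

With e gone, the remaining components are: {a, b, c, d, f, g, h}.
That is 1 component.

1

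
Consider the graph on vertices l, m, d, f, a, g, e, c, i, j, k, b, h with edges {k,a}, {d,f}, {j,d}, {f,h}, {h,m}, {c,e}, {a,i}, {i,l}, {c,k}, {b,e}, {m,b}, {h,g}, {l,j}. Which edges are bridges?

The edges on the cycle c-k-a-i-l-j-d-f-h-m-b-e-c are not bridges since each lies on that cycle.
But removing h - g disconnects h from g — this is a bridge.

g-h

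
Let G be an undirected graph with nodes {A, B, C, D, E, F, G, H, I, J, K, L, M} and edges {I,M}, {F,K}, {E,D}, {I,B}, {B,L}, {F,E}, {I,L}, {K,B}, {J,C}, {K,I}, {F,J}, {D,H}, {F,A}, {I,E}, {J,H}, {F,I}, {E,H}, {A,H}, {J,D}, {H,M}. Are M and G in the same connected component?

The component containing M is {A, B, C, D, E, F, H, I, J, K, L, M}, and G is not in it.

No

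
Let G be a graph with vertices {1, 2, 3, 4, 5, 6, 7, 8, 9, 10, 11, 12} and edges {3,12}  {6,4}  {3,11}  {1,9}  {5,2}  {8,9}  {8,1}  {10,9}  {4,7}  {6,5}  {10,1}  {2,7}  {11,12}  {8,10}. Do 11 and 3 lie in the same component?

Yes

From 11 we can reach 3, 11, 12, which includes 3.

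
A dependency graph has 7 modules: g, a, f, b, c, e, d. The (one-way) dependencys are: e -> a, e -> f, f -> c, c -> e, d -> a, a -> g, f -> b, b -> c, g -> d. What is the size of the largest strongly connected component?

{b, c, e, f} are all mutually reachable — one SCC of size 4.
{a, d, g} are all mutually reachable — one SCC of size 3.
The largest has 4 vertices.

4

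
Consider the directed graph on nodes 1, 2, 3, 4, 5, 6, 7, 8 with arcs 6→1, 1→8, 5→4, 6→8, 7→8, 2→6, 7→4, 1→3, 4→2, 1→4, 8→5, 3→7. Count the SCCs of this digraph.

{1, 2, 3, 4, 5, 6, 7, 8} are all mutually reachable — one SCC of size 8.
That gives 1 strongly connected component.

1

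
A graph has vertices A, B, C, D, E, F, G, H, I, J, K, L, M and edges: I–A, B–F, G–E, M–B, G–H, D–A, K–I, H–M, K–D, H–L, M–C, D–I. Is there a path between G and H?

Yes

From G we can reach B, C, E, F, G, H, L, M, which includes H.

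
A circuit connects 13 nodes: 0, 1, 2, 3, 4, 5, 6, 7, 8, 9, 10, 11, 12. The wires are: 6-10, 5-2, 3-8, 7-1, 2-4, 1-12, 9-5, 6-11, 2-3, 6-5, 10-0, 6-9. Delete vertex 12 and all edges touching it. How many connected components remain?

With 12 gone, the remaining components are: {1, 7}; {0, 2, 3, 4, 5, 6, 8, 9, 10, 11}.
That is 2 components.

2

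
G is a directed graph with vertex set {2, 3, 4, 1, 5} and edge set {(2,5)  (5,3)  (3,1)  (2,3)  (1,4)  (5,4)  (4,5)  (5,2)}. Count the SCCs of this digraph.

{1, 2, 3, 4, 5} are all mutually reachable — one SCC of size 5.
That gives 1 strongly connected component.

1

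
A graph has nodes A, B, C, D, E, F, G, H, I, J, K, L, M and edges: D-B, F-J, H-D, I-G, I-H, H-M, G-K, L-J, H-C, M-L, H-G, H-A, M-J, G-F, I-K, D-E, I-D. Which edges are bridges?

A-H, B-D, C-H, D-E

The edges on the cycle H-G-F-J-M-H are not bridges since each lies on that cycle.
But removing A-H disconnects A from H; removing B-D disconnects B from D; removing D-E disconnects D from E; removing H-C disconnects H from C — these are bridges.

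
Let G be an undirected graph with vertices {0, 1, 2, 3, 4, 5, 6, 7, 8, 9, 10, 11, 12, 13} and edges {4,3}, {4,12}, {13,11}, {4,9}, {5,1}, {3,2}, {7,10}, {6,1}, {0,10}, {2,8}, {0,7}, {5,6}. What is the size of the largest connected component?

6

Starting from 11 we can reach 11, 13. That is one component of size 2.
Starting from 1 we can reach 1, 5, 6. That is one component of size 3.
Starting from 0 we can reach 0, 7, 10. That is one component of size 3.
Starting from 2 we can reach 2, 3, 4, 8, 9, 12. That is one component of size 6.
The largest has 6 vertices.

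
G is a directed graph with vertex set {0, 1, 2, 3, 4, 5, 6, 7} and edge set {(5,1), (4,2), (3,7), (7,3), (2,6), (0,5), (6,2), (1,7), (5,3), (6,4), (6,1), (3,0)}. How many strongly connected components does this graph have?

2

{0, 1, 3, 5, 7} are all mutually reachable — one SCC of size 5.
{2, 4, 6} are all mutually reachable — one SCC of size 3.
That gives 2 strongly connected components.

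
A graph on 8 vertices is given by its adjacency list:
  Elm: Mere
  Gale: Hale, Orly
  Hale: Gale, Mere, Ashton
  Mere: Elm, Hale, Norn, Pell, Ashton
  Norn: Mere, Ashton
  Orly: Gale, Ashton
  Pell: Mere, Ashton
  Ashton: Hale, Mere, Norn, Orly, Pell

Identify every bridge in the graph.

Elm-Mere

The edges on the cycle Orly-Gale-Hale-Ashton-Orly are not bridges since each lies on that cycle.
But removing Elm-Mere disconnects Elm from Mere — this is a bridge.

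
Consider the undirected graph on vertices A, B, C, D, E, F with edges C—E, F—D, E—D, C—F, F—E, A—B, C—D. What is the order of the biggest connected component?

4

Starting from A we can reach A, B. That is one component of size 2.
Starting from C we can reach C, D, E, F. That is one component of size 4.
The largest has 4 vertices.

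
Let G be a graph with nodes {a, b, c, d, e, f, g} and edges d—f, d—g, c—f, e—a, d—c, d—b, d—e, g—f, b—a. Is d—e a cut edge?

No

After removing d—e, the path d-b-a-e still connects them, so the edge is not a bridge.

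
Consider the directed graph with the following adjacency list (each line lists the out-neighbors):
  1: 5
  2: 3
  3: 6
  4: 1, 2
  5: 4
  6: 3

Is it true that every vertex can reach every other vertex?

No

There is no directed path from 6 to 1, so the graph is not strongly connected.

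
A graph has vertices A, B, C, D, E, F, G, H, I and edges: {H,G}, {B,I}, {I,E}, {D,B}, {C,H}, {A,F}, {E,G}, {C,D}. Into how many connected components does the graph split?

Starting from A we can reach A, F. That is one component of size 2.
Starting from B we can reach B, C, D, E, G, H, I. That is one component of size 7.
Total: 2 components.

2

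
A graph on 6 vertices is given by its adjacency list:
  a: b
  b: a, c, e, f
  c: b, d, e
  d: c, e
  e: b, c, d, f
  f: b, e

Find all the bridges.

a-b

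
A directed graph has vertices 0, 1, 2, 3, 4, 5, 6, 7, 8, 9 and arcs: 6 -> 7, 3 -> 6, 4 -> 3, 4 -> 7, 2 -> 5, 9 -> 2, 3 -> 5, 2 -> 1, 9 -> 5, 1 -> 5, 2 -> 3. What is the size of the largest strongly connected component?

1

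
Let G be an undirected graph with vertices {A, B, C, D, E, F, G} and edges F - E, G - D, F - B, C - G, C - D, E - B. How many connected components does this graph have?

A is isolated — a component by itself.
Starting from C we can reach C, D, G. That is one component of size 3.
Starting from B we can reach B, E, F. That is one component of size 3.
Total: 3 components.

3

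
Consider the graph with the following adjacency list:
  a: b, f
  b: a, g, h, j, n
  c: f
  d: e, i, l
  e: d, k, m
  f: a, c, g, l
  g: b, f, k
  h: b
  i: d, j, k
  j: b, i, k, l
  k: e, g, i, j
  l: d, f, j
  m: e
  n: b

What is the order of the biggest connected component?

14

Starting from a we can reach a, b, c, d, e, f, g, h, i, j, k, l, m, n. That is one component of size 14.
The largest has 14 vertices.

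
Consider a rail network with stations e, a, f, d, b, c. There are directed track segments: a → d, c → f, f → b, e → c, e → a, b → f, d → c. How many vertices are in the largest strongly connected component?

2

{b, f} are all mutually reachable — one SCC of size 2.
{a} is an SCC by itself.
{e} is an SCC by itself.
{d} is an SCC by itself.
{c} is an SCC by itself.
The largest has 2 vertices.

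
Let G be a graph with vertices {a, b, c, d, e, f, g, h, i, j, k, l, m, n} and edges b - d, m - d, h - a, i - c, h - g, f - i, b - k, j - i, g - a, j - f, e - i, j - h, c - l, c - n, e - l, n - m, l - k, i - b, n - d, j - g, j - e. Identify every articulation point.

j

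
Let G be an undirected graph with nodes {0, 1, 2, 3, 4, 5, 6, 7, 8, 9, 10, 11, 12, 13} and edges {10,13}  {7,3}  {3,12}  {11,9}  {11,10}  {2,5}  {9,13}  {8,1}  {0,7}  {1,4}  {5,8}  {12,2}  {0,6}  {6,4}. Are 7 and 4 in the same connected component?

Yes

From 7 we can reach 0, 1, 2, 3, 4, 5, 6, 7, 8, 12, which includes 4.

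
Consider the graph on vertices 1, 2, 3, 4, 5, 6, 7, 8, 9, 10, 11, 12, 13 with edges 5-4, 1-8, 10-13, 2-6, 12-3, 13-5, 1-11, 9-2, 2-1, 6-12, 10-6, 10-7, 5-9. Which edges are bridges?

1-11, 1-2, 1-8, 10-7, 12-3, 12-6, 4-5

The edges on the cycle 10-13-5-9-2-6-10 are not bridges since each lies on that cycle.
But removing 8-1 disconnects 8 from 1; removing 5-4 disconnects 5 from 4; removing 11-1 disconnects 11 from 1; removing 10-7 disconnects 10 from 7 — these are bridges.
In total 7 edges are bridges.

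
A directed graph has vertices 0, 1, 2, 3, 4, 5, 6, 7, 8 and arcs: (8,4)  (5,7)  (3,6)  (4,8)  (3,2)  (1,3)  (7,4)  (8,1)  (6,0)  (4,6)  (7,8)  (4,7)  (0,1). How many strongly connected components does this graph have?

4

{0, 1, 3, 6} are all mutually reachable — one SCC of size 4.
{4, 7, 8} are all mutually reachable — one SCC of size 3.
{5} is an SCC by itself.
{2} is an SCC by itself.
That gives 4 strongly connected components.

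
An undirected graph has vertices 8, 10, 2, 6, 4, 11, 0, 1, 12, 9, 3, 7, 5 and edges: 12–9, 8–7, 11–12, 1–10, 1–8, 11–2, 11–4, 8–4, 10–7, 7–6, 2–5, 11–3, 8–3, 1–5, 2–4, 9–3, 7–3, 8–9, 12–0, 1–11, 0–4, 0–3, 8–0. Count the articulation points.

1

Removing 7 increases the component count from 1 to 2, so 7 is a cut vertex.
By contrast removing 0 leaves 1 component; it is not a cut vertex. No other vertex is a cut vertex either.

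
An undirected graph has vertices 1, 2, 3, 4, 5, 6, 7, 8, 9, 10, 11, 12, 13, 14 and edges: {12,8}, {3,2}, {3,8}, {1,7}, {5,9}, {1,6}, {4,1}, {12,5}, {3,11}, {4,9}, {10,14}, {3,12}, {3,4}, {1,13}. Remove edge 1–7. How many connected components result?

Before removal there are 2 components.
1–7 is a bridge — removing it separates 1's side from 7's side.
After removal: 3 components.

3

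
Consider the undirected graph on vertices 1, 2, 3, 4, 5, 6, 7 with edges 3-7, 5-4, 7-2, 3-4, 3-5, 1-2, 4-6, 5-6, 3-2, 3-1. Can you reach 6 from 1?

From 1 we can reach 1, 2, 3, 4, 5, 6, 7, which includes 6.

Yes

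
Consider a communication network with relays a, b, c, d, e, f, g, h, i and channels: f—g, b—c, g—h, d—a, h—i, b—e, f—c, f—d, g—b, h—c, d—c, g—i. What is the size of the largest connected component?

9

Starting from a we can reach a, b, c, d, e, f, g, h, i. That is one component of size 9.
The largest has 9 vertices.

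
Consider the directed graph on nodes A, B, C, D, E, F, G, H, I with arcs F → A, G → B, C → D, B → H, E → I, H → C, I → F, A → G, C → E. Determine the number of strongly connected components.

2

{A, B, C, E, F, G, H, I} are all mutually reachable — one SCC of size 8.
{D} is an SCC by itself.
That gives 2 strongly connected components.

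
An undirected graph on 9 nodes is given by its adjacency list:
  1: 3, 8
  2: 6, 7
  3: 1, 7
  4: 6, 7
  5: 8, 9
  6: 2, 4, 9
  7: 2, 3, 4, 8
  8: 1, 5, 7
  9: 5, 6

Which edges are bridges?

none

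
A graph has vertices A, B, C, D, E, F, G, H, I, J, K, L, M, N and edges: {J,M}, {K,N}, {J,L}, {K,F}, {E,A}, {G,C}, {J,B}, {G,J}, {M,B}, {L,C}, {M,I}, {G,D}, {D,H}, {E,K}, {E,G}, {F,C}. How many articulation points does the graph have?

Removing D increases the component count from 1 to 2, so D is a cut vertex.
Removing E increases the component count from 1 to 2, so E is a cut vertex.
Removing G increases the component count from 1 to 2, so G is a cut vertex.
Likewise J, K, M are cut vertices.
By contrast removing L leaves 1 component; it is not a cut vertex. No other vertex is a cut vertex either.

6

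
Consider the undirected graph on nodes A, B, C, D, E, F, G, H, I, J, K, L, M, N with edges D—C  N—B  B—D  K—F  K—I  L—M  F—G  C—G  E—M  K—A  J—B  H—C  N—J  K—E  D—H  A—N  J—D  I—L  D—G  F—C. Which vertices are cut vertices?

K

Removing K increases the component count from 1 to 2, so K is a cut vertex.
By contrast removing H leaves 1 component; it is not a cut vertex. No other vertex is a cut vertex either.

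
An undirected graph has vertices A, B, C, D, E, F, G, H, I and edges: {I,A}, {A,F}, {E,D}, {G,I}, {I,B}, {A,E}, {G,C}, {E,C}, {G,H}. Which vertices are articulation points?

A, E, G, I

Removing A increases the component count from 1 to 2, so A is a cut vertex.
Removing E increases the component count from 1 to 2, so E is a cut vertex.
Removing G increases the component count from 1 to 2, so G is a cut vertex.
Likewise I is a cut vertex.
By contrast removing B leaves 1 component; it is not a cut vertex. No other vertex is a cut vertex either.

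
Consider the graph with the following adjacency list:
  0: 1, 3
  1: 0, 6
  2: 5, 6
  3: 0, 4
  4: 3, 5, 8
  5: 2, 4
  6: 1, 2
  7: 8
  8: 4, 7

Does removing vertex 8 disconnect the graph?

Yes

Deleting 8 raises the number of components from 1 to 2, so 8 is a cut vertex.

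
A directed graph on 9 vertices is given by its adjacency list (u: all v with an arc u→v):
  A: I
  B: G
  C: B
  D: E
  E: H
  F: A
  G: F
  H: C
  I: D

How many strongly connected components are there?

{A, B, C, D, E, F, G, H, I} are all mutually reachable — one SCC of size 9.
That gives 1 strongly connected component.

1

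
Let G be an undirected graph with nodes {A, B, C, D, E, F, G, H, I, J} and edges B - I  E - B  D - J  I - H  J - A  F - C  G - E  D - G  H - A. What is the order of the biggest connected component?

8

Starting from C we can reach C, F. That is one component of size 2.
Starting from A we can reach A, B, D, E, G, H, I, J. That is one component of size 8.
The largest has 8 vertices.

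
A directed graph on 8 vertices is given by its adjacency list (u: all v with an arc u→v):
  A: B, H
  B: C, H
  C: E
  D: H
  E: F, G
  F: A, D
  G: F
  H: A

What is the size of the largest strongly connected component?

{A, B, C, D, E, F, G, H} are all mutually reachable — one SCC of size 8.
The largest has 8 vertices.

8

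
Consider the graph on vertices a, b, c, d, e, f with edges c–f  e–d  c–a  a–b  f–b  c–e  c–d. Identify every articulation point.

c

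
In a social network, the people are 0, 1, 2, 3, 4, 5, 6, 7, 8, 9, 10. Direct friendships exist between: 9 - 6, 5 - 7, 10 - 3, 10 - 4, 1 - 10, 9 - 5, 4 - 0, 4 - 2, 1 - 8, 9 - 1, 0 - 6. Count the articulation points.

5

Removing 1 increases the component count from 1 to 2, so 1 is a cut vertex.
Removing 4 increases the component count from 1 to 2, so 4 is a cut vertex.
Removing 5 increases the component count from 1 to 2, so 5 is a cut vertex.
Likewise 9, 10 are cut vertices.
By contrast removing 7 leaves 1 component; it is not a cut vertex. No other vertex is a cut vertex either.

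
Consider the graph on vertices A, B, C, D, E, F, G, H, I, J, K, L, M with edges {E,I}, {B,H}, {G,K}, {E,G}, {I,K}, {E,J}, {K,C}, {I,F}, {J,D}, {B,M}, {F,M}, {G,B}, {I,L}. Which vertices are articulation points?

Removing B increases the component count from 2 to 3, so B is a cut vertex.
Removing E increases the component count from 2 to 3, so E is a cut vertex.
Removing I increases the component count from 2 to 3, so I is a cut vertex.
Likewise J, K are cut vertices.
By contrast removing H leaves 2 components; it is not a cut vertex. No other vertex is a cut vertex either.

B, E, I, J, K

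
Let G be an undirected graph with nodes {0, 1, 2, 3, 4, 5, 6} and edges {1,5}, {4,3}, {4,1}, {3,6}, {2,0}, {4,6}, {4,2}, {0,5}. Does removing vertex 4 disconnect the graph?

Yes

Deleting 4 raises the number of components from 1 to 2, so 4 is a cut vertex.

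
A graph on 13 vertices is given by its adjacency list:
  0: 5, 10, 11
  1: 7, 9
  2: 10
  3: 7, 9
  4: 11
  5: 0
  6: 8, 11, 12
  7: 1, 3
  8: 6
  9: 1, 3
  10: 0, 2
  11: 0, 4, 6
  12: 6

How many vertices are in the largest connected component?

9

Starting from 1 we can reach 1, 3, 7, 9. That is one component of size 4.
Starting from 0 we can reach 0, 2, 4, 5, 6, 8, 10, 11, 12. That is one component of size 9.
The largest has 9 vertices.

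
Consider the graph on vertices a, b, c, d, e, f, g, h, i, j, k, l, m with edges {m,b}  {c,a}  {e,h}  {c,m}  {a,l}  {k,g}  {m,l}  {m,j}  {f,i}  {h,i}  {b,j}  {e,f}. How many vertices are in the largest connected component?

6

d is isolated — a component by itself.
Starting from g we can reach g, k. That is one component of size 2.
Starting from e we can reach e, f, h, i. That is one component of size 4.
Starting from a we can reach a, b, c, j, l, m. That is one component of size 6.
The largest has 6 vertices.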